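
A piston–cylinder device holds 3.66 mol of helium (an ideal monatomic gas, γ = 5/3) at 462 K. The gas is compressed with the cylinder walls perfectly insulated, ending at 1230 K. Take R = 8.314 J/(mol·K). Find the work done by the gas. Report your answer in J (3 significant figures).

W ≈ -35100 J

Adiabatic ⇒ Q = 0, so W_by = −ΔU = nCᵥ(T₁ − T₂).
Cᵥ = 3R/2 = 12.47 J/(mol·K).
W = (3.66)(12.47)(462 − 1230) = -35054 J.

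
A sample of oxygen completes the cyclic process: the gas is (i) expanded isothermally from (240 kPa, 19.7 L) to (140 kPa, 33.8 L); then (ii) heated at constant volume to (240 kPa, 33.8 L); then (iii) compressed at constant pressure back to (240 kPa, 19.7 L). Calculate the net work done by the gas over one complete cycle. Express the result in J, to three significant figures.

Leg (i): W = PᵢVᵢ ln(V_f/Vᵢ) = (4728) ln(33.8/19.7) = 2552 J.
Leg (ii): W = 0.
Leg (iii): W = PΔV = (240)(19.7 − 33.8) = -3384 J.
W_net = 2552 − 3384 = -831.6 J.

W_net ≈ -832 J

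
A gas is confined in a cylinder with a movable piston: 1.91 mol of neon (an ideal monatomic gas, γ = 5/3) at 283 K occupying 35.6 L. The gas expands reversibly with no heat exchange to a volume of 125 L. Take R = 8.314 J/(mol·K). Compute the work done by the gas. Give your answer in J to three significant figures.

Adiabatic: TV^(γ−1) = const with γ = 5/3.
T₂ = T₁ (V₁/V₂)^(γ−1) = 283 × (35.6/125)^0.667 = 283 × 0.4329 = 122.5 K.
W_by = nCᵥ(T₁ − T₂) = (1.91)(12.47)(283 − 122.5) = 3823 J.

W ≈ 3820 J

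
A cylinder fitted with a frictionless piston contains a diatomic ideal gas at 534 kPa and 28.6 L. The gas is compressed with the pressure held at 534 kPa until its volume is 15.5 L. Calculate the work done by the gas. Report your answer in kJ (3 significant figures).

W ≈ -7.00 kJ

Isobaric: W = P ΔV.
W = (534 kPa)(15.5 − 28.6 L) = (534)(-13.1) = -6995 J.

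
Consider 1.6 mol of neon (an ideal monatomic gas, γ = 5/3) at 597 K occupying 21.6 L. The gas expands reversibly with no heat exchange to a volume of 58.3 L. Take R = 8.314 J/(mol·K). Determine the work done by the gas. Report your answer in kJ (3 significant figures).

Adiabatic: TV^(γ−1) = const with γ = 5/3.
T₂ = T₁ (V₁/V₂)^(γ−1) = 597 × (21.6/58.3)^0.667 = 597 × 0.5159 = 308 K.
W_by = nCᵥ(T₁ − T₂) = (1.6)(12.47)(597 − 308) = 5767 J.

W ≈ 5.77 kJ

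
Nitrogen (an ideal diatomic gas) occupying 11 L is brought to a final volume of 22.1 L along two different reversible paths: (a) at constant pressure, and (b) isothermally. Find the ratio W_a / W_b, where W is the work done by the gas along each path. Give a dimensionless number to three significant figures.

W_a / W_b ≈ 1.45

Path (a) isobaric: W = P₁(V₂ − V₁) → W_a/(P₁V₁) = 1.009.
Path (b) isothermal: W = P₁V₁ ln(V₂/V₁) → W_b/(P₁V₁) = 0.6977.
W_a / W_b = 1.009 / 0.6977 = 1.446.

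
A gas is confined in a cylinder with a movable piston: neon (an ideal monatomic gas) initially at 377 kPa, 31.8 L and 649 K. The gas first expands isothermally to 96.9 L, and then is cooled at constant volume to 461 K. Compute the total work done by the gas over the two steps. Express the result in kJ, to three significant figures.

W_total ≈ 13.4 kJ

Step 1 (isothermal): W = P₁V₁ ln(V₂/V₁) = (11989) ln(96.9/31.8) = 13358 J.
Step 2 (isochoric): W = 0 (constant volume).
W_total = 13358 + 0 = 13358 J.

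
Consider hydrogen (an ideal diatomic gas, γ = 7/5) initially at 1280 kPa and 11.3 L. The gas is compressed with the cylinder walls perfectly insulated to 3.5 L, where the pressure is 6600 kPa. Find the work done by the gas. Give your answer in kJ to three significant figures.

W ≈ -21.6 kJ

Adiabatic: W = (P₁V₁ − P₂V₂)/(γ − 1) with γ = 7/5.
P₁V₁ = 14464 J, P₂V₂ = 23100 J.
W = (14464 − 23100) / 0.4 = -21590 J.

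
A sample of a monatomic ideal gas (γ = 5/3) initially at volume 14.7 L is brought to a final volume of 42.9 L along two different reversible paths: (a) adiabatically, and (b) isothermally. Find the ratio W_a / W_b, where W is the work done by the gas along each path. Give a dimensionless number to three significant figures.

W_a / W_b ≈ 0.715

Path (a) adiabatic: W = P₁V₁(1 − (V₁/V₂)^(γ−1))/(γ−1) → W_a/(P₁V₁) = 0.7655.
Path (b) isothermal: W = P₁V₁ ln(V₂/V₁) → W_b/(P₁V₁) = 1.071.
W_a / W_b = 0.7655 / 1.071 = 0.7147.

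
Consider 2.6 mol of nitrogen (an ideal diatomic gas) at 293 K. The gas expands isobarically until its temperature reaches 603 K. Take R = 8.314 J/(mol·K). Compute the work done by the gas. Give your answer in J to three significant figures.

Isobaric: W = P ΔV = nR ΔT.
W = (2.6)(8.314)(603 − 293) = 6701 J.

W ≈ 6700 J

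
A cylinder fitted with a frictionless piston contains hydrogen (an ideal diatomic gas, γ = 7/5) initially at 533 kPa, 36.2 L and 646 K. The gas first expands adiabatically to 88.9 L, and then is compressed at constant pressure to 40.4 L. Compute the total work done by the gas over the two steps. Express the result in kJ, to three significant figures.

W_total ≈ 7.21 kJ

Step 1 (adiabatic): W = (P₁V₁ − P₂V₂)/(γ−1) = (19295 − 13470)/0.4 = 14562 J.
After step 1: P = 151.5 kPa, V = 88.9 L, T = 451 K.
Step 2 (isobaric): W = PΔV = (151.5 kPa)(40.4 − 88.9 L) = -7348 J.
W_total = 14562 − 7348 = 7214 J.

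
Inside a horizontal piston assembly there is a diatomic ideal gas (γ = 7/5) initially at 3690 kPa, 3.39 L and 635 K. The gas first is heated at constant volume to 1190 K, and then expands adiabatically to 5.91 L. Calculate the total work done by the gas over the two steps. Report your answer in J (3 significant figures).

Step 1 (isochoric): W = 0 (constant volume).
After step 1: P = 6915 kPa (V unchanged).
Step 2 (adiabatic): W = (P₁V₁ − P₂V₂)/(γ−1) = (23442 − 18769)/0.4 = 11683 J.
W_total = 0 + 11683 = 11683 J.

W_total ≈ 11700 J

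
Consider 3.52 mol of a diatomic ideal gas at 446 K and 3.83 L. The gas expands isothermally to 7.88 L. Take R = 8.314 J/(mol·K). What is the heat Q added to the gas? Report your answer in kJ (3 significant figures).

Q ≈ 9.42 kJ

Isothermal ⇒ ΔU = 0, so Q = W = nRT ln(V₂/V₁).
Q = (3.52)(8.314)(446) ln(7.88/3.83) = 13052 × 0.7215 = 9417 J.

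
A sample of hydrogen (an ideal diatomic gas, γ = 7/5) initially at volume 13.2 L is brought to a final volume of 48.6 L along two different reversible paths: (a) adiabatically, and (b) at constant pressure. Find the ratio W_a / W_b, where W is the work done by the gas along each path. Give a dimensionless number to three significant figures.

W_a / W_b ≈ 0.379

Path (a) adiabatic: W = P₁V₁(1 − (V₁/V₂)^(γ−1))/(γ−1) → W_a/(P₁V₁) = 1.016.
Path (b) isobaric: W = P₁(V₂ − V₁) → W_b/(P₁V₁) = 2.682.
W_a / W_b = 1.016 / 2.682 = 0.3787.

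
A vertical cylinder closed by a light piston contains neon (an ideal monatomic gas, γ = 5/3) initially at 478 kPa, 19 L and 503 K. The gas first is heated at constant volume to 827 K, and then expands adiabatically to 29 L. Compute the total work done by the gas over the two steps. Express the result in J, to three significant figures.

Step 1 (isochoric): W = 0 (constant volume).
After step 1: P = 785.9 kPa (V unchanged).
Step 2 (adiabatic): W = (P₁V₁ − P₂V₂)/(γ−1) = (14932 − 11264)/0.667 = 5502 J.
W_total = 0 + 5502 = 5502 J.

W_total ≈ 5500 J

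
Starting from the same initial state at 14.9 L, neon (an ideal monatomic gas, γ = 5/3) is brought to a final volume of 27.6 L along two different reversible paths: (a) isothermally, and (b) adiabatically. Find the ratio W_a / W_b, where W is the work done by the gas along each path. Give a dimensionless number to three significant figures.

W_a / W_b ≈ 1.22

Path (a) isothermal: W = P₁V₁ ln(V₂/V₁) → W_a/(P₁V₁) = 0.6165.
Path (b) adiabatic: W = P₁V₁(1 − (V₁/V₂)^(γ−1))/(γ−1) → W_b/(P₁V₁) = 0.5055.
W_a / W_b = 0.6165 / 0.5055 = 1.22.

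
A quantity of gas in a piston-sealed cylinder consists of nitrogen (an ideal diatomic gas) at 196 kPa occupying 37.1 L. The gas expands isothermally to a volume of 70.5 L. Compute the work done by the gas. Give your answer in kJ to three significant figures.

Isothermal: W = nRT ln(V₂/V₁) = P₁V₁ ln(V₂/V₁).
P₁V₁ = (196 kPa)(37.1 L) = 7272 J.
W = 7272 × ln(70.5/37.1) = 7272 × 0.642
W_by_gas = 4668 J.

W ≈ 4.67 kJ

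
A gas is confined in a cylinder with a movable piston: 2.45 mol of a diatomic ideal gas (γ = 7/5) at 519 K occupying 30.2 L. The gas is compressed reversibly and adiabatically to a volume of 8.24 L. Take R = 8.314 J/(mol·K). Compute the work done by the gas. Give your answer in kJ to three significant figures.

W ≈ -18.0 kJ

Adiabatic: TV^(γ−1) = const with γ = 7/5.
T₂ = T₁ (V₁/V₂)^(γ−1) = 519 × (30.2/8.24)^0.4 = 519 × 1.681 = 872.6 K.
W_by = nCᵥ(T₁ − T₂) = (2.45)(20.79)(519 − 872.6) = -18005 J.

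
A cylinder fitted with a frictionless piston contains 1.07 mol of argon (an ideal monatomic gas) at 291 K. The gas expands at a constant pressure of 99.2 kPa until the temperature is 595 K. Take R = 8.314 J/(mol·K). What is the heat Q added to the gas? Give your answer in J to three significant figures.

Q ≈ 6760 J

Isobaric: W = nRΔT = (1.07)(8.314)(304) = 2704 J.
ΔU = nCᵥΔT with Cᵥ = 3R/2: ΔU = (1.07)(12.47)(304) = 4057 J.
Q = ΔU + W = 4057 + 2704 = 6761 J.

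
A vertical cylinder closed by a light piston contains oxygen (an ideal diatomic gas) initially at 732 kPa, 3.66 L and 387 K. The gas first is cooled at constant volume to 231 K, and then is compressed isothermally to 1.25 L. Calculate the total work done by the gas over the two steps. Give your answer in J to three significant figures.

W_total ≈ -1720 J

Step 1 (isochoric): W = 0 (constant volume).
After step 1: P = 436.9 kPa (V unchanged).
Step 2 (isothermal): W = P₁V₁ ln(V₂/V₁) = (1599) ln(1.25/3.66) = -1718 J.
W_total = 0 − 1718 = -1718 J.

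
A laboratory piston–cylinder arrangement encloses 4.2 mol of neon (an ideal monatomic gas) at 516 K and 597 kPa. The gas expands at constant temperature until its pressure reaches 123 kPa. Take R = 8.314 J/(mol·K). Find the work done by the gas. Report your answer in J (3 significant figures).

W ≈ 28500 J

Isothermal process: W = nRT ln(V₂/V₁) = nRT ln(P₁/P₂).
W = (4.2)(8.314)(516) × ln(597/123)
  = 18018 × ln(4.854) = 18018 × 1.58
W_by_gas = 28464 J.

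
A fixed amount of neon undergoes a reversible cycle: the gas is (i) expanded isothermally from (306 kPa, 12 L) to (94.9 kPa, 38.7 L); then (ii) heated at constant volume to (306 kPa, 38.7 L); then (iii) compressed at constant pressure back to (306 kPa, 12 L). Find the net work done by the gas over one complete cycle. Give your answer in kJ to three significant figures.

W_net ≈ -3.87 kJ

Leg (i): W = PᵢVᵢ ln(V_f/Vᵢ) = (3672) ln(38.7/12) = 4300 J.
Leg (ii): W = 0.
Leg (iii): W = PΔV = (306)(12 − 38.7) = -8170 J.
W_net = 4300 − 8170 = -3871 J.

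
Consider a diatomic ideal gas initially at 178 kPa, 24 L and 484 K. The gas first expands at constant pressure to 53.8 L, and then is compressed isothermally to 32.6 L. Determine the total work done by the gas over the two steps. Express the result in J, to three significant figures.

Step 1 (isobaric): W = PΔV = (178 kPa)(53.8 − 24 L) = 5304 J.
After step 1: P = 178 kPa, V = 53.8 L, T = 1085 K.
Step 2 (isothermal): W = P₁V₁ ln(V₂/V₁) = (9576) ln(32.6/53.8) = -4797 J.
W_total = 5304 − 4797 = 507 J.

W_total ≈ 507 J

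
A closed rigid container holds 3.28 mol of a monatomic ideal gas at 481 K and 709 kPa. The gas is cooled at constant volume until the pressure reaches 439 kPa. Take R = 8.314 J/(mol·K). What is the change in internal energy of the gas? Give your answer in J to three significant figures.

ΔU ≈ -7490 J

Constant volume ⇒ W = 0, so Q = ΔU = nCᵥΔT with Cᵥ = 3R/2 = 12.47 J/(mol·K).
At constant V, T₂/T₁ = P₂/P₁ ⇒ ΔT = T₁(P₂/P₁ − 1) = 481·(439/709 − 1) = -183.2 K.
ΔU = (3.28)(12.47)(-183.2) = -7493 J.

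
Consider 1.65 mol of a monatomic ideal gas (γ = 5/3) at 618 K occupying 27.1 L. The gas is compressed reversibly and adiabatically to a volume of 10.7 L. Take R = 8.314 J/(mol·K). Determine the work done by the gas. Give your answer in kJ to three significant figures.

W ≈ -10.9 kJ

Adiabatic: TV^(γ−1) = const with γ = 5/3.
T₂ = T₁ (V₁/V₂)^(γ−1) = 618 × (27.1/10.7)^0.667 = 618 × 1.858 = 1148 K.
W_by = nCᵥ(T₁ − T₂) = (1.65)(12.47)(618 − 1148) = -10912 J.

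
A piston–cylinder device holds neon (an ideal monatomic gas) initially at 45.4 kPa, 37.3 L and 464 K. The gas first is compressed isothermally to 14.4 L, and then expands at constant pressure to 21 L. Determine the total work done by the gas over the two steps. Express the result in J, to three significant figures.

Step 1 (isothermal): W = P₁V₁ ln(V₂/V₁) = (1693) ln(14.4/37.3) = -1612 J.
After step 1: P = 117.6 kPa, V = 14.4 L, T = 464 K.
Step 2 (isobaric): W = PΔV = (117.6 kPa)(21 − 14.4 L) = 776.2 J.
W_total = -1612 + 776.2 = -835.6 J.

W_total ≈ -836 J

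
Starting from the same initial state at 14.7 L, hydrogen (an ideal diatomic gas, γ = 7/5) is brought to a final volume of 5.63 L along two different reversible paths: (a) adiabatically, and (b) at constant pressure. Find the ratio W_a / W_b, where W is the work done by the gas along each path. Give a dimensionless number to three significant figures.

Path (a) adiabatic: W = P₁V₁(1 − (V₁/V₂)^(γ−1))/(γ−1) → W_a/(P₁V₁) = -1.17.
Path (b) isobaric: W = P₁(V₂ − V₁) → W_b/(P₁V₁) = -0.617.
W_a / W_b = -1.17 / -0.617 = 1.896.

W_a / W_b ≈ 1.90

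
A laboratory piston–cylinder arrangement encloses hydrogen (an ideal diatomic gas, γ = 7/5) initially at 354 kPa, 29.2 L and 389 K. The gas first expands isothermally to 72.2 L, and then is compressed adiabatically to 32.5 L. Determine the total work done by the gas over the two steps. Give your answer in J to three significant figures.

Step 1 (isothermal): W = P₁V₁ ln(V₂/V₁) = (10337) ln(72.2/29.2) = 9358 J.
After step 1: P = 143.2 kPa, V = 72.2 L, T = 389 K.
Step 2 (adiabatic): W = (P₁V₁ − P₂V₂)/(γ−1) = (10337 − 14225)/0.4 = -9720 J.
W_total = 9358 − 9720 = -362.5 J.

W_total ≈ -363 J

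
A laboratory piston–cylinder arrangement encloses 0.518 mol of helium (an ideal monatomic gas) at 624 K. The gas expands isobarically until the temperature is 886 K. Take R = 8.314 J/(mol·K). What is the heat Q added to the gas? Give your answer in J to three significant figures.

Q ≈ 2820 J

Isobaric: W = nRΔT = (0.518)(8.314)(262) = 1128 J.
ΔU = nCᵥΔT with Cᵥ = 3R/2: ΔU = (0.518)(12.47)(262) = 1693 J.
Q = ΔU + W = 1693 + 1128 = 2821 J.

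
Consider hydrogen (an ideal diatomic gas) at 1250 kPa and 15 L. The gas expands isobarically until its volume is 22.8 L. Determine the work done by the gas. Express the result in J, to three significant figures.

Isobaric: W = P ΔV.
W = (1250 kPa)(22.8 − 15 L) = (1250)(7.8) = 9750 J.

W ≈ 9750 J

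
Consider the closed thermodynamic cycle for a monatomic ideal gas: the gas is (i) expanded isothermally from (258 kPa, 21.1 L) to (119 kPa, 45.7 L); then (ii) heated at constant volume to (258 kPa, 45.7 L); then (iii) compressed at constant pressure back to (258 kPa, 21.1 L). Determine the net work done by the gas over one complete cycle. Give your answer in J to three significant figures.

Leg (i): W = PᵢVᵢ ln(V_f/Vᵢ) = (5444) ln(45.7/21.1) = 4207 J.
Leg (ii): W = 0.
Leg (iii): W = PΔV = (258)(21.1 − 45.7) = -6347 J.
W_net = 4207 − 6347 = -2140 J.

W_net ≈ -2140 J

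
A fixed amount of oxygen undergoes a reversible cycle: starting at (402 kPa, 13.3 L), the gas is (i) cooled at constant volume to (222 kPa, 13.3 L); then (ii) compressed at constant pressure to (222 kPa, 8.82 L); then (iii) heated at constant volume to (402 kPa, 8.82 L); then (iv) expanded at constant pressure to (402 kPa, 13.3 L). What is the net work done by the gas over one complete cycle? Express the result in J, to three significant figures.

W_net ≈ 806 J

Constant-volume legs do no work.
W(ii) = (222)(8.82 − 13.3) = -994.6 J; W(iv) = (402)(13.3 − 8.82) = 1801 J.
W_net = -994.6 + 1801 = 806.4 J (the clockwise enclosed area).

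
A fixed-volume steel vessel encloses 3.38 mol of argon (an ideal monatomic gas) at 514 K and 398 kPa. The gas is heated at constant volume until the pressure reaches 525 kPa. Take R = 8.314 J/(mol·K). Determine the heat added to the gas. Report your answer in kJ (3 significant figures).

Constant volume ⇒ W = 0, so Q = ΔU = nCᵥΔT with Cᵥ = 3R/2 = 12.47 J/(mol·K).
At constant V, T₂/T₁ = P₂/P₁ ⇒ ΔT = T₁(P₂/P₁ − 1) = 514·(525/398 − 1) = 164 K.
ΔU = (3.38)(12.47)(164) = 6914 J.

Q ≈ 6.91 kJ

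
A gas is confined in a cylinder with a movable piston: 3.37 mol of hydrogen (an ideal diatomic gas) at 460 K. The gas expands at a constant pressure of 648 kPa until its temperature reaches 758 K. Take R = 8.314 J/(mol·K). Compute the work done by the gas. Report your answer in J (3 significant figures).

W ≈ 8350 J

Isobaric: W = P ΔV = nR ΔT.
W = (3.37)(8.314)(758 − 460) = 8349 J.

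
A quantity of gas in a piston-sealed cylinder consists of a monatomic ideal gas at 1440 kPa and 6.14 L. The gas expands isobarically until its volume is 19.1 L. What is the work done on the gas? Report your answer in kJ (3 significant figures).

W ≈ -18.7 kJ

Isobaric: W = P ΔV.
W = (1440 kPa)(19.1 − 6.14 L) = (1440)(12.96) = 18662 J.
Work on gas = −W_by = -18662 J.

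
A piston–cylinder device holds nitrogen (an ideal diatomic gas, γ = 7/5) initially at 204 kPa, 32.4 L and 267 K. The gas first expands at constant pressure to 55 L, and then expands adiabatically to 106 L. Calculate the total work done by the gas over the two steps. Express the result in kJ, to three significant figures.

Step 1 (isobaric): W = PΔV = (204 kPa)(55 − 32.4 L) = 4610 J.
After step 1: P = 204 kPa, V = 55 L, T = 453.2 K.
Step 2 (adiabatic): W = (P₁V₁ − P₂V₂)/(γ−1) = (11220 − 8630)/0.4 = 6475 J.
W_total = 4610 + 6475 = 11085 J.

W_total ≈ 11.1 kJ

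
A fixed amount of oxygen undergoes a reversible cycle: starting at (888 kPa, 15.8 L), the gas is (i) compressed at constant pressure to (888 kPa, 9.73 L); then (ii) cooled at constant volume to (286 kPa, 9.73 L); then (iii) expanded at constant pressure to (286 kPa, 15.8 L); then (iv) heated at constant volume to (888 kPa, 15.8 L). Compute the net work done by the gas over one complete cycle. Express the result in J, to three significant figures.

W_net ≈ -3650 J

Constant-volume legs do no work.
W(i) = (888)(9.73 − 15.8) = -5390 J; W(iii) = (286)(15.8 − 9.73) = 1736 J.
W_net = -5390 + 1736 = -3654 J (the counter-clockwise enclosed area).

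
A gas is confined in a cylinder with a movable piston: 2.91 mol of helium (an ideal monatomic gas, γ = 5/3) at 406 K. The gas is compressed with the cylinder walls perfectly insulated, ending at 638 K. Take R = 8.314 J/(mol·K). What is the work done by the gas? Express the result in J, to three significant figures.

W ≈ -8420 J

Adiabatic ⇒ Q = 0, so W_by = −ΔU = nCᵥ(T₁ − T₂).
Cᵥ = 3R/2 = 12.47 J/(mol·K).
W = (2.91)(12.47)(406 − 638) = -8419 J.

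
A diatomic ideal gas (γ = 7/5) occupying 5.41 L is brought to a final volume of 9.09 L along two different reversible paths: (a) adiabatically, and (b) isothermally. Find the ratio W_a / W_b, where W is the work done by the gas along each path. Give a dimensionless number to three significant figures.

W_a / W_b ≈ 0.903

Path (a) adiabatic: W = P₁V₁(1 − (V₁/V₂)^(γ−1))/(γ−1) → W_a/(P₁V₁) = 0.4686.
Path (b) isothermal: W = P₁V₁ ln(V₂/V₁) → W_b/(P₁V₁) = 0.5189.
W_a / W_b = 0.4686 / 0.5189 = 0.903.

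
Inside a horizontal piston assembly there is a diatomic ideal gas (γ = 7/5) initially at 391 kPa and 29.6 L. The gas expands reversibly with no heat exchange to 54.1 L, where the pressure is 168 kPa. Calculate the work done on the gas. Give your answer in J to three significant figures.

Adiabatic: W = (P₁V₁ − P₂V₂)/(γ − 1) with γ = 7/5.
P₁V₁ = 11574 J, P₂V₂ = 9089 J.
W = (11574 − 9089) / 0.4 = 6212 J.
Work on gas = −W_by = -6212 J.

W ≈ -6210 J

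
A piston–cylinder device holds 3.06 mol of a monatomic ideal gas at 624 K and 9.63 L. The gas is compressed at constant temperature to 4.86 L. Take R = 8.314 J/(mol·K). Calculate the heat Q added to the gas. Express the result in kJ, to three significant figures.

Isothermal ⇒ ΔU = 0, so Q = W = nRT ln(V₂/V₁).
Q = (3.06)(8.314)(624) ln(4.86/9.63) = 15875 × -0.6838 = -10856 J.

Q ≈ -10.9 kJ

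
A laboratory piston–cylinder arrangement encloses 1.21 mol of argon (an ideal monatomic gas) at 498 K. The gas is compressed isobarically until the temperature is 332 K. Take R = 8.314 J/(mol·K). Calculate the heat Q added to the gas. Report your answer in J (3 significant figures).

Isobaric: W = nRΔT = (1.21)(8.314)(-166) = -1670 J.
ΔU = nCᵥΔT with Cᵥ = 3R/2: ΔU = (1.21)(12.47)(-166) = -2505 J.
Q = ΔU + W = -2505 − 1670 = -4175 J.

Q ≈ -4170 J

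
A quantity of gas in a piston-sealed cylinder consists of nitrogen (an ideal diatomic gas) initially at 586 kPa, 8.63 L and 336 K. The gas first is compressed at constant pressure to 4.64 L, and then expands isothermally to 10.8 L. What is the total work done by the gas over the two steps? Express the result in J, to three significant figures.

W_total ≈ -41.0 J

Step 1 (isobaric): W = PΔV = (586 kPa)(4.64 − 8.63 L) = -2338 J.
After step 1: P = 586 kPa, V = 4.64 L, T = 180.7 K.
Step 2 (isothermal): W = P₁V₁ ln(V₂/V₁) = (2719) ln(10.8/4.64) = 2297 J.
W_total = -2338 + 2297 = -41.01 J.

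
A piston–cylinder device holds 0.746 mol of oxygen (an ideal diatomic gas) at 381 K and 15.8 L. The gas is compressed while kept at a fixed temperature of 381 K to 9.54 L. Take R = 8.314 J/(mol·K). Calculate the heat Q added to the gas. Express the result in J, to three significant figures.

Isothermal ⇒ ΔU = 0, so Q = W = nRT ln(V₂/V₁).
Q = (0.746)(8.314)(381) ln(9.54/15.8) = 2363 × -0.5045 = -1192 J.

Q ≈ -1190 J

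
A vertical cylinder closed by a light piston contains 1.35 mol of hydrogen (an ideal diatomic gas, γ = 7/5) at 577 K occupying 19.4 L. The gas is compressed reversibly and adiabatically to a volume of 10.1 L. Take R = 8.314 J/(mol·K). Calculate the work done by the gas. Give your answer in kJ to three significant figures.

W ≈ -4.83 kJ

Adiabatic: TV^(γ−1) = const with γ = 7/5.
T₂ = T₁ (V₁/V₂)^(γ−1) = 577 × (19.4/10.1)^0.4 = 577 × 1.298 = 749.1 K.
W_by = nCᵥ(T₁ − T₂) = (1.35)(20.79)(577 − 749.1) = -4830 J.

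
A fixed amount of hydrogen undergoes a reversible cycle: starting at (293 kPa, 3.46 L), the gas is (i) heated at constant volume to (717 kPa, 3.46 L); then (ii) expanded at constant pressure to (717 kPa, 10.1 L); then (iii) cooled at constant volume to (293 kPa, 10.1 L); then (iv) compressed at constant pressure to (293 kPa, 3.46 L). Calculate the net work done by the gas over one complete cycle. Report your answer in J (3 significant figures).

W_net ≈ 2820 J

Constant-volume legs do no work.
W(ii) = (717)(10.1 − 3.46) = 4761 J; W(iv) = (293)(3.46 − 10.1) = -1946 J.
W_net = 4761 − 1946 = 2815 J (the clockwise enclosed area).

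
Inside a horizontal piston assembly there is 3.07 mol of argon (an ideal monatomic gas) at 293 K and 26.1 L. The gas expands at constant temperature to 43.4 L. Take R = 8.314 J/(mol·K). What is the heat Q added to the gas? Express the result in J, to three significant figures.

Isothermal ⇒ ΔU = 0, so Q = W = nRT ln(V₂/V₁).
Q = (3.07)(8.314)(293) ln(43.4/26.1) = 7479 × 0.5085 = 3803 J.

Q ≈ 3800 J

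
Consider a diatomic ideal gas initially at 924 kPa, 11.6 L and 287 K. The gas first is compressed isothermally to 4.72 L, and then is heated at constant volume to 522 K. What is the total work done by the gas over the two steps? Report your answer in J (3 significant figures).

Step 1 (isothermal): W = P₁V₁ ln(V₂/V₁) = (10718) ln(4.72/11.6) = -9638 J.
Step 2 (isochoric): W = 0 (constant volume).
W_total = -9638 + 0 = -9638 J.

W_total ≈ -9640 J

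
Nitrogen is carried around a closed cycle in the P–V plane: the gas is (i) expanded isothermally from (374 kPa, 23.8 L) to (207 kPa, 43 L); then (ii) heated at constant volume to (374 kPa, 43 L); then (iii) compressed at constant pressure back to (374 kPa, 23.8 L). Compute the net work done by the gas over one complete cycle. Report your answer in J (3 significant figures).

W_net ≈ -1920 J

Leg (i): W = PᵢVᵢ ln(V_f/Vᵢ) = (8901) ln(43/23.8) = 5265 J.
Leg (ii): W = 0.
Leg (iii): W = PΔV = (374)(23.8 − 43) = -7181 J.
W_net = 5265 − 7181 = -1916 J.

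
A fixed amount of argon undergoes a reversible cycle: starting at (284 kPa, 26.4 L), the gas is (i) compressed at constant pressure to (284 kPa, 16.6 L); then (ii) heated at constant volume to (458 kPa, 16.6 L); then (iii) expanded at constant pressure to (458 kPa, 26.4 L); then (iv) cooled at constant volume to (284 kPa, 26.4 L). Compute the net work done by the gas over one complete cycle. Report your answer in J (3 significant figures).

W_net ≈ 1710 J

Constant-volume legs do no work.
W(i) = (284)(16.6 − 26.4) = -2783 J; W(iii) = (458)(26.4 − 16.6) = 4488 J.
W_net = -2783 + 4488 = 1705 J (the clockwise enclosed area).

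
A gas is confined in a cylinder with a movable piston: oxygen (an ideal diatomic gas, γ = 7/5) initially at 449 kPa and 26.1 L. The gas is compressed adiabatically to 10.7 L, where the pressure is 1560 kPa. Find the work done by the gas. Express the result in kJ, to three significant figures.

Adiabatic: W = (P₁V₁ − P₂V₂)/(γ − 1) with γ = 7/5.
P₁V₁ = 11719 J, P₂V₂ = 16692 J.
W = (11719 − 16692) / 0.4 = -12433 J.

W ≈ -12.4 kJ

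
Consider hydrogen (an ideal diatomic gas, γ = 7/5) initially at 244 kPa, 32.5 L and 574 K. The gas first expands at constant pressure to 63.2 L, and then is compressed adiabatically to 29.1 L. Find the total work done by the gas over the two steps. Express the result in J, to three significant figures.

W_total ≈ -6530 J

Step 1 (isobaric): W = PΔV = (244 kPa)(63.2 − 32.5 L) = 7491 J.
After step 1: P = 244 kPa, V = 63.2 L, T = 1116 K.
Step 2 (adiabatic): W = (P₁V₁ − P₂V₂)/(γ−1) = (15421 − 21030)/0.4 = -14023 J.
W_total = 7491 − 14023 = -6532 J.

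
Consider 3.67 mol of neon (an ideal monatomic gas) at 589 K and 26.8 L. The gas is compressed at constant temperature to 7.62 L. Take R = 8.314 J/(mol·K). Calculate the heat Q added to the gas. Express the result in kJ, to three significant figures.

Q ≈ -22.6 kJ

Isothermal ⇒ ΔU = 0, so Q = W = nRT ln(V₂/V₁).
Q = (3.67)(8.314)(589) ln(7.62/26.8) = 17972 × -1.258 = -22602 J.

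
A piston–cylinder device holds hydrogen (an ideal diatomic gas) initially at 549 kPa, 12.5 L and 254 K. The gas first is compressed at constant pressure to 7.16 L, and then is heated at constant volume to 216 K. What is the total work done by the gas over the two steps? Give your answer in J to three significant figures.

W_total ≈ -2930 J

Step 1 (isobaric): W = PΔV = (549 kPa)(7.16 − 12.5 L) = -2932 J.
Step 2 (isochoric): W = 0 (constant volume).
W_total = -2932 + 0 = -2932 J.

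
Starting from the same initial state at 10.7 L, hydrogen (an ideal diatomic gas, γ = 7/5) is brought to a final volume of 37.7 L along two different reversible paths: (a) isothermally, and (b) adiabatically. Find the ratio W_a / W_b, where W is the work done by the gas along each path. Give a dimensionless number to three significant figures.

Path (a) isothermal: W = P₁V₁ ln(V₂/V₁) → W_a/(P₁V₁) = 1.259.
Path (b) adiabatic: W = P₁V₁(1 − (V₁/V₂)^(γ−1))/(γ−1) → W_b/(P₁V₁) = 0.9894.
W_a / W_b = 1.259 / 0.9894 = 1.273.

W_a / W_b ≈ 1.27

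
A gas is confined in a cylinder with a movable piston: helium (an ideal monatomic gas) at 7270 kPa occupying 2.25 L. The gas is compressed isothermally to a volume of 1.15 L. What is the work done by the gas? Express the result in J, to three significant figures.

Isothermal: W = nRT ln(V₂/V₁) = P₁V₁ ln(V₂/V₁).
P₁V₁ = (7270 kPa)(2.25 L) = 16358 J.
W = 16358 × ln(1.15/2.25) = 16358 × -0.6712
W_by_gas = -10979 J.

W ≈ -11000 J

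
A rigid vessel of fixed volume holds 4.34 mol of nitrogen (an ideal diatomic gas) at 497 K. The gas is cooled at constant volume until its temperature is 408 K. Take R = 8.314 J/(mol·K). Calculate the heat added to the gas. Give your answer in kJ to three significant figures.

Constant volume ⇒ W = 0, so Q = ΔU = nCᵥΔT with Cᵥ = 5R/2 = 20.79 J/(mol·K).
ΔU = (4.34)(20.79)(408 − 497) = -8028 J.

Q ≈ -8.03 kJ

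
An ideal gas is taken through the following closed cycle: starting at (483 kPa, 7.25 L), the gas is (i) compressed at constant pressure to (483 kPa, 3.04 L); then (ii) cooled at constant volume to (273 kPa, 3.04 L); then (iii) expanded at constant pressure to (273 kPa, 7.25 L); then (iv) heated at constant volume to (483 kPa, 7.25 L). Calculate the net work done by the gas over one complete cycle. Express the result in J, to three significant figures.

W_net ≈ -884 J

Constant-volume legs do no work.
W(i) = (483)(3.04 − 7.25) = -2033 J; W(iii) = (273)(7.25 − 3.04) = 1149 J.
W_net = -2033 + 1149 = -884.1 J (the counter-clockwise enclosed area).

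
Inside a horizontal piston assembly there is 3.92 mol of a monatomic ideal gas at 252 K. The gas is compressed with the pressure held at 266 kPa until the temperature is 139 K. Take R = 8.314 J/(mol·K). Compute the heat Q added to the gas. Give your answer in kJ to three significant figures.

Q ≈ -9.21 kJ

Isobaric: W = nRΔT = (3.92)(8.314)(-113) = -3683 J.
ΔU = nCᵥΔT with Cᵥ = 3R/2: ΔU = (3.92)(12.47)(-113) = -5524 J.
Q = ΔU + W = -5524 − 3683 = -9207 J.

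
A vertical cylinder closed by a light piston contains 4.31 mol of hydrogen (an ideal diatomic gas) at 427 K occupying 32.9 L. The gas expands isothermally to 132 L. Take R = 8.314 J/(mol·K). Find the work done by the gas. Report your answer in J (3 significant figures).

Isothermal: W = nRT ln(V₂/V₁).
W = (4.31)(8.314)(427) × ln(132/32.9)
  = 15301 × 1.389
W_by_gas = 21258 J.

W ≈ 21300 J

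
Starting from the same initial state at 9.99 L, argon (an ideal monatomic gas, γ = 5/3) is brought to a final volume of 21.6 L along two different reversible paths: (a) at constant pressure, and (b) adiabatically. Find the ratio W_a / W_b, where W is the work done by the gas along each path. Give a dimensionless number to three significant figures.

W_a / W_b ≈ 1.93

Path (a) isobaric: W = P₁(V₂ − V₁) → W_a/(P₁V₁) = 1.162.
Path (b) adiabatic: W = P₁V₁(1 − (V₁/V₂)^(γ−1))/(γ−1) → W_b/(P₁V₁) = 0.6029.
W_a / W_b = 1.162 / 0.6029 = 1.928.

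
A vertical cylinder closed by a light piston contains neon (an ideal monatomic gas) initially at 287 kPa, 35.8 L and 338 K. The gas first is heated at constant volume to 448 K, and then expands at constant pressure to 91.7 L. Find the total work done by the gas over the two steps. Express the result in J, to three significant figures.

W_total ≈ 21300 J

Step 1 (isochoric): W = 0 (constant volume).
After step 1: P = 380.4 kPa (V unchanged).
Step 2 (isobaric): W = PΔV = (380.4 kPa)(91.7 − 35.8 L) = 21264 J.
W_total = 0 + 21264 = 21264 J.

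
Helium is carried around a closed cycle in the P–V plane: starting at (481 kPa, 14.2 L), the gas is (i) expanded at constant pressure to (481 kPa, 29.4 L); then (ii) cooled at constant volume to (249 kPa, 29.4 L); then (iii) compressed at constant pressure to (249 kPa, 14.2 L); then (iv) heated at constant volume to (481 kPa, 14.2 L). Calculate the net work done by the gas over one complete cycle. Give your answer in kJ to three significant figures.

W_net ≈ 3.53 kJ

Constant-volume legs do no work.
W(i) = (481)(29.4 − 14.2) = 7311 J; W(iii) = (249)(14.2 − 29.4) = -3785 J.
W_net = 7311 − 3785 = 3526 J (the clockwise enclosed area).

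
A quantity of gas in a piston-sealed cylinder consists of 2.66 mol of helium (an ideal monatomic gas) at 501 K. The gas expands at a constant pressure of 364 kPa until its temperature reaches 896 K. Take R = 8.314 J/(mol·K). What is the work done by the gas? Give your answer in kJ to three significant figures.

W ≈ 8.74 kJ

Isobaric: W = P ΔV = nR ΔT.
W = (2.66)(8.314)(896 − 501) = 8736 J.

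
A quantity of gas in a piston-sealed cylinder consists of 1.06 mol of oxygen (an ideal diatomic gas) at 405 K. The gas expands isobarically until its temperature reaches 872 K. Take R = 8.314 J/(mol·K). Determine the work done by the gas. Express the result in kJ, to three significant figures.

W ≈ 4.12 kJ

Isobaric: W = P ΔV = nR ΔT.
W = (1.06)(8.314)(872 − 405) = 4116 J.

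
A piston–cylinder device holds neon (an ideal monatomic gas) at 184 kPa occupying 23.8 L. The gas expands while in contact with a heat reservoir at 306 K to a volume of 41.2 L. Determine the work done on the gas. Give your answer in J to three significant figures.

W ≈ -2400 J

Isothermal: W = nRT ln(V₂/V₁) = P₁V₁ ln(V₂/V₁).
P₁V₁ = (184 kPa)(23.8 L) = 4379 J.
W = 4379 × ln(41.2/23.8) = 4379 × 0.5488
W_by_gas = 2403 J; work on gas = −W_by = -2403 J.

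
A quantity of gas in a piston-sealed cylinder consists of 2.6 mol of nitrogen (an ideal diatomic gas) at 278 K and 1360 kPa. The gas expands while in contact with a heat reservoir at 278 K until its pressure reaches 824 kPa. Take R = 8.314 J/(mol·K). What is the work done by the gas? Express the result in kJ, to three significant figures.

W ≈ 3.01 kJ

Isothermal process: W = nRT ln(V₂/V₁) = nRT ln(P₁/P₂).
W = (2.6)(8.314)(278) × ln(1360/824)
  = 6009 × ln(1.65) = 6009 × 0.5011
W_by_gas = 3011 J.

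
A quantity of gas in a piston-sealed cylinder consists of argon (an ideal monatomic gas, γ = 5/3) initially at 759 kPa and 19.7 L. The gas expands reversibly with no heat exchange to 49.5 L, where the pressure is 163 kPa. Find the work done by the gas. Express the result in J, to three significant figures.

W ≈ 10300 J

Adiabatic: W = (P₁V₁ − P₂V₂)/(γ − 1) with γ = 5/3.
P₁V₁ = 14952 J, P₂V₂ = 8068 J.
W = (14952 − 8068) / 0.6667 = 10326 J.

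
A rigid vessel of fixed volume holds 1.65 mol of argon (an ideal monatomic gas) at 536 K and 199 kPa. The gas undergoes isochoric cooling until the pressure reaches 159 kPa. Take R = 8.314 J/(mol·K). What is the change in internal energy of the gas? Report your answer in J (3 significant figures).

Constant volume ⇒ W = 0, so Q = ΔU = nCᵥΔT with Cᵥ = 3R/2 = 12.47 J/(mol·K).
At constant V, T₂/T₁ = P₂/P₁ ⇒ ΔT = T₁(P₂/P₁ − 1) = 536·(159/199 − 1) = -107.7 K.
ΔU = (1.65)(12.47)(-107.7) = -2217 J.

ΔU ≈ -2220 J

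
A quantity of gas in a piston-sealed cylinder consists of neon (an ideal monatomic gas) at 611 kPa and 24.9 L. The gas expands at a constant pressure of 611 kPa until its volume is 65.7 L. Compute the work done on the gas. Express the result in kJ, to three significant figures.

W ≈ -24.9 kJ

Isobaric: W = P ΔV.
W = (611 kPa)(65.7 − 24.9 L) = (611)(40.8) = 24929 J.
Work on gas = −W_by = -24929 J.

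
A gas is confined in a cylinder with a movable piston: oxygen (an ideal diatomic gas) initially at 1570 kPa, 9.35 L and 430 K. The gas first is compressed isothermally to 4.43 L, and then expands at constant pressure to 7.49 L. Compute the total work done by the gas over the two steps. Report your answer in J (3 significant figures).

Step 1 (isothermal): W = P₁V₁ ln(V₂/V₁) = (14680) ln(4.43/9.35) = -10965 J.
After step 1: P = 3314 kPa, V = 4.43 L, T = 430 K.
Step 2 (isobaric): W = PΔV = (3314 kPa)(7.49 − 4.43 L) = 10140 J.
W_total = -10965 + 10140 = -825.5 J.

W_total ≈ -825 J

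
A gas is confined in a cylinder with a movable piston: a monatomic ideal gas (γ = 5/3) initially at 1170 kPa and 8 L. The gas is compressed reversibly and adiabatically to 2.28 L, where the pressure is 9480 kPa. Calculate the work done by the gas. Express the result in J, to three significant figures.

W ≈ -18400 J

Adiabatic: W = (P₁V₁ − P₂V₂)/(γ − 1) with γ = 5/3.
P₁V₁ = 9360 J, P₂V₂ = 21614 J.
W = (9360 − 21614) / 0.6667 = -18382 J.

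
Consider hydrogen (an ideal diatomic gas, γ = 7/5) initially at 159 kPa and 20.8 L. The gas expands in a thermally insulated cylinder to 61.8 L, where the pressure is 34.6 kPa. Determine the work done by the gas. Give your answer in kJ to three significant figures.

Adiabatic: W = (P₁V₁ − P₂V₂)/(γ − 1) with γ = 7/5.
P₁V₁ = 3307 J, P₂V₂ = 2138 J.
W = (3307 − 2138) / 0.4 = 2922 J.

W ≈ 2.92 kJ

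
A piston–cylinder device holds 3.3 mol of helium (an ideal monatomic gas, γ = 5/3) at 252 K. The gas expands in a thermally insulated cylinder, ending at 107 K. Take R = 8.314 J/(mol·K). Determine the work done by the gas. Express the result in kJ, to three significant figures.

Adiabatic ⇒ Q = 0, so W_by = −ΔU = nCᵥ(T₁ − T₂).
Cᵥ = 3R/2 = 12.47 J/(mol·K).
W = (3.3)(12.47)(252 − 107) = 5967 J.

W ≈ 5.97 kJ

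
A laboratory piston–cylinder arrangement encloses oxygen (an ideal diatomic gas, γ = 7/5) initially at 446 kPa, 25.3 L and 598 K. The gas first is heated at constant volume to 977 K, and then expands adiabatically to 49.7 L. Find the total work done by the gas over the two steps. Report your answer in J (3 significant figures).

Step 1 (isochoric): W = 0 (constant volume).
After step 1: P = 728.7 kPa (V unchanged).
Step 2 (adiabatic): W = (P₁V₁ − P₂V₂)/(γ−1) = (18435 − 14072)/0.4 = 10908 J.
W_total = 0 + 10908 = 10908 J.

W_total ≈ 10900 J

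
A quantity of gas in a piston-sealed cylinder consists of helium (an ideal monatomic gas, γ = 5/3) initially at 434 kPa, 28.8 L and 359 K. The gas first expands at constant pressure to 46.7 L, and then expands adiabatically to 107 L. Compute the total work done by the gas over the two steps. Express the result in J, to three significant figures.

Step 1 (isobaric): W = PΔV = (434 kPa)(46.7 − 28.8 L) = 7769 J.
After step 1: P = 434 kPa, V = 46.7 L, T = 582.1 K.
Step 2 (adiabatic): W = (P₁V₁ − P₂V₂)/(γ−1) = (20268 − 11662)/0.667 = 12909 J.
W_total = 7769 + 12909 = 20678 J.

W_total ≈ 20700 J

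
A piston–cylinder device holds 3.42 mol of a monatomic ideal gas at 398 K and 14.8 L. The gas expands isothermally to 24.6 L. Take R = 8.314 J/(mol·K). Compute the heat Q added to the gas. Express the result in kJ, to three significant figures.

Isothermal ⇒ ΔU = 0, so Q = W = nRT ln(V₂/V₁).
Q = (3.42)(8.314)(398) ln(24.6/14.8) = 11317 × 0.5081 = 5750 J.

Q ≈ 5.75 kJ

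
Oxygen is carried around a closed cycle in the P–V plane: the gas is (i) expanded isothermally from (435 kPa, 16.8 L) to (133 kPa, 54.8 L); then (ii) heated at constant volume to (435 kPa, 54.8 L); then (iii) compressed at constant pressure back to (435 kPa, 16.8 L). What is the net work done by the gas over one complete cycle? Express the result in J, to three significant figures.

Leg (i): W = PᵢVᵢ ln(V_f/Vᵢ) = (7308) ln(54.8/16.8) = 8640 J.
Leg (ii): W = 0.
Leg (iii): W = PΔV = (435)(16.8 − 54.8) = -16530 J.
W_net = 8640 − 16530 = -7890 J.

W_net ≈ -7890 J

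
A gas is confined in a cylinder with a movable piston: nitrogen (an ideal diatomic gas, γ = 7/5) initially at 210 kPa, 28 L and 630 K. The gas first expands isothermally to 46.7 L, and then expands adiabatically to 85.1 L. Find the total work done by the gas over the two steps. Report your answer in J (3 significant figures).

Step 1 (isothermal): W = P₁V₁ ln(V₂/V₁) = (5880) ln(46.7/28) = 3008 J.
After step 1: P = 125.9 kPa, V = 46.7 L, T = 630 K.
Step 2 (adiabatic): W = (P₁V₁ − P₂V₂)/(γ−1) = (5880 − 4625)/0.4 = 3137 J.
W_total = 3008 + 3137 = 6145 J.

W_total ≈ 6140 J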